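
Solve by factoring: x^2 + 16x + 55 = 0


We need two numbers that multiply to 55 and add to 16.
Those numbers are 5 and 11 (since 5 * 11 = 55 and 5 + 11 = 16).
So x^2 + 16x + 55 = (x + 5)(x + 11) = 0
Setting each factor to zero: x = -5 or x = -11

x = -11, x = -5


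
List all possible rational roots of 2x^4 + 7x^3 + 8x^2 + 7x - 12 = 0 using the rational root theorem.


Rational root theorem: possible roots are ±p/q where:
  p divides the constant term (-12): p ∈ {1, 2, 3, 4, 6, 12}
  q divides the leading coefficient (2): q ∈ {1, 2}

All possible rational roots: -12, -6, -4, -3, -2, -3/2, -1, -1/2, 1/2, 1, 3/2, 2, 3, 4, 6, 12

-12, -6, -4, -3, -2, -3/2, -1, -1/2, 1/2, 1, 3/2, 2, 3, 4, 6, 12


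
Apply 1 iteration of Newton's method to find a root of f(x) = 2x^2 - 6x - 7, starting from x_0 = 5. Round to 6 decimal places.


Newton's method: x_(n+1) = x_n - f(x_n)/f'(x_n)
f(x) = 2x^2 - 6x - 7
f'(x) = 4x - 6

Iteration 1:
  f(5.000000) = 13.000000
  f'(5.000000) = 14.000000
  x_1 = 5.000000 - (13.000000)/(14.000000) = 4.071429

x_1 = 4.071429


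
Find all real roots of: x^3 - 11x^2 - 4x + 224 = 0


Let p(x) = x^3 - 11x^2 - 4x + 224. By the rational root theorem (leading coefficient 1), any rational root is an integer divisor of 224: try ±1, ±2, ... in turn.
Test x = 1: value = 210 ≠ 0.
Test x = -1: value = 216 ≠ 0.
Test x = 2: value = 180 ≠ 0.
Test x = -2: value = 180 ≠ 0.
Test x = 4: value = 96 ≠ 0.
Test x = -4: value = 0 ✓, so (x + 4) is a factor.
Synthetic division by (x + 4): bring down 1; 1(-4) - 11 = -15; (-15)(-4) - 4 = 56; 56(-4) + 224 = 0 → quotient x^2 - 15x + 56, remainder 0.
Solve the quadratic x^2 - 15x + 56 = 0: discriminant = (-15)^2 - 4(1)(56) = 225 - 224 = 1.
sqrt(1) = 1, so x = (15 ± 1)/2: x = 8 or x = 7.

x = -4, x = 7, x = 8


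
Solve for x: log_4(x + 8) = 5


Convert to exponential form: x + 8 = 4^5 = 1024
x = 1024 - 8 = 1016
Check: log_4(1016 + 8) = log_4(1024) = log_4(1024) = 5 ✓

x = 1016


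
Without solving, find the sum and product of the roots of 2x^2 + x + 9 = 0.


By Vieta's formulas for ax^2 + bx + c = 0:
  Sum of roots = -b/a
  Product of roots = c/a

Here a = 2, b = 1, c = 9
Sum = -(1)/2 = -1/2
Product = 9/2 = 9/2

Sum = -1/2, Product = 9/2


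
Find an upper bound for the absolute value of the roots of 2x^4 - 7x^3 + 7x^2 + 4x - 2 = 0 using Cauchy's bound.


Cauchy's bound: all roots r satisfy |r| <= 1 + max(|a_i/a_n|) for i = 0,...,n-1
where a_n is the leading coefficient.

Coefficients: [2, -7, 7, 4, -2]
Leading coefficient a_n = 2
Ratios |a_i/a_n|: 7/2, 7/2, 2, 1
Maximum ratio: 7/2
Cauchy's bound: |r| <= 1 + 7/2 = 9/2

Upper bound = 9/2


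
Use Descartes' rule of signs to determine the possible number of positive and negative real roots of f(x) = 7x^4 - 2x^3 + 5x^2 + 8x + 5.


Descartes' rule of signs:

For positive roots, count sign changes in f(x) = 7x^4 - 2x^3 + 5x^2 + 8x + 5:
Signs of coefficients: +, -, +, +, +
Number of sign changes: 2
Possible positive real roots: 2, 0

For negative roots, examine f(-x) = 7x^4 + 2x^3 + 5x^2 - 8x + 5:
Signs of coefficients: +, +, +, -, +
Number of sign changes: 2
Possible negative real roots: 2, 0

Positive roots: 2 or 0; Negative roots: 2 or 0


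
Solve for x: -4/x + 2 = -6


Subtract 2 from both sides: -4/x = -8
Multiply both sides by x: -4 = -8 * x
Divide by -8: x = 1/2

x = 1/2


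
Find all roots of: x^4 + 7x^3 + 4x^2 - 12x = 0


The constant term is 0, so x = 0 is a root. Factor out x:
  x^3 + 7x^2 + 4x - 12 = 0
Let p(x) = x^3 + 7x^2 + 4x - 12. By the rational root theorem (leading coefficient 1), any rational root is an integer divisor of 12: try ±1, ±2, ... in turn.
Test x = 1: value = 0 ✓, so (x - 1) is a factor.
Synthetic division by (x - 1): bring down 1; 1(1) + 7 = 8; 8(1) + 4 = 12; 12(1) - 12 = 0 → quotient x^2 + 8x + 12, remainder 0.
Solve the quadratic x^2 + 8x + 12 = 0: discriminant = 8^2 - 4(1)(12) = 64 - 48 = 16.
sqrt(16) = 4, so x = (-8 ± 4)/2: x = -2 or x = -6.
Collecting all roots found:

x = -6, x = -2, x = 0, x = 1


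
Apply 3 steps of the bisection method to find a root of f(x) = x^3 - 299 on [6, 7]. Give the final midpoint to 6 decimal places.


f(x) = x^3 - 299
f(6) = -83 < 0
f(7) = 44 > 0

Step 1: midpoint = (6.000000 + 7.000000)/2 = 6.500000
  f(6.500000) = -24.375000
  f(mid) < 0, so root is in [6.500000, 7.000000]

Step 2: midpoint = (6.500000 + 7.000000)/2 = 6.750000
  f(6.750000) = 8.546875
  f(mid) > 0, so root is in [6.500000, 6.750000]

Step 3: midpoint = (6.500000 + 6.750000)/2 = 6.625000
  f(6.625000) = -8.224609
  f(mid) < 0, so root is in [6.625000, 6.750000]

midpoint = 6.625000


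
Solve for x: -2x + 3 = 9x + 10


Starting with: -2x + 3 = 9x + 10
Move all x terms to left: (-2 - 9)x = 10 - 3
Simplify: -11x = 7
Divide both sides by -11: x = -7/11

x = -7/11


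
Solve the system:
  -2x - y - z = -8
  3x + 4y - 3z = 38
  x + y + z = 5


Using Cramer's rule. Expand each determinant along the first row.
D  = (-2)*[4*1 - (-3)*1] - (-1)*[3*1 - (-3)*1] + (-1)*[3*1 - 4*1]
  = (-2)*(7) - (-1)*(6) + (-1)*(-1) = -7
Dx = (-8)*[4*1 - (-3)*1] - (-1)*[38*1 - (-3)*5] + (-1)*[38*1 - 4*5]
  = (-8)*(7) - (-1)*(53) + (-1)*(18) = -21
Dy = (-2)*[38*1 - (-3)*5] - (-8)*[3*1 - (-3)*1] + (-1)*[3*5 - 38*1]
  = (-2)*(53) - (-8)*(6) + (-1)*(-23) = -35
Dz = (-2)*[4*5 - 38*1] - (-1)*[3*5 - 38*1] + (-8)*[3*1 - 4*1]
  = (-2)*(-18) - (-1)*(-23) + (-8)*(-1) = 21
x = Dx/D = -21/-7 = 3, y = Dy/D = -35/-7 = 5, z = Dz/D = 21/-7 = -3
Check eq1: (-2)(3) + (-1)(5) + (-1)(-3) = -8 = -8 ✓
Check eq2: (3)(3) + (4)(5) + (-3)(-3) = 38 = 38 ✓
Check eq3: (1)(3) + (1)(5) + (1)(-3) = 5 = 5 ✓

x = 3, y = 5, z = -3


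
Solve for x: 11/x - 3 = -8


Subtract -3 from both sides: 11/x = -5
Multiply both sides by x: 11 = -5 * x
Divide by -5: x = -11/5

x = -11/5


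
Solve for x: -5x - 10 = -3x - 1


Starting with: -5x - 10 = -3x - 1
Move all x terms to left: (-5 + 3)x = -1 + 10
Simplify: -2x = 9
Divide both sides by -2: x = -9/2

x = -9/2


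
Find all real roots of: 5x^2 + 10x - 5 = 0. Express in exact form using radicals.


Using the quadratic formula: x = (-b ± sqrt(b^2 - 4ac)) / (2a)
Here a = 5, b = 10, c = -5
Discriminant = b^2 - 4ac = 10^2 - 4(5)(-5) = 100 + 100 = 200
Since discriminant = 200 > 0, there are two real roots.
x = (-10 ± 10*sqrt(2)) / 10
Simplifying: x = -1 ± sqrt(2)
Numerically: x ≈ 0.4142 or x ≈ -2.4142

x = -1 + sqrt(2) or x = -1 - sqrt(2)


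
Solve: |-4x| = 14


An absolute value equation |expr| = 14 gives two cases:
Case 1: -4x = 14
  -4x = 14, so x = -7/2
Case 2: -4x = -14
  -4x = -14, so x = 7/2

x = -7/2, x = 7/2


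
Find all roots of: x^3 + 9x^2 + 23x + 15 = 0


Let p(x) = x^3 + 9x^2 + 23x + 15. By the rational root theorem (leading coefficient 1), any rational root is an integer divisor of 15: try ±1, ±2, ... in turn.
Test x = 1: value = 48 ≠ 0.
Test x = -1: value = 0 ✓, so (x + 1) is a factor.
Synthetic division by (x + 1): bring down 1; 1(-1) + 9 = 8; 8(-1) + 23 = 15; 15(-1) + 15 = 0 → quotient x^2 + 8x + 15, remainder 0.
Solve the quadratic x^2 + 8x + 15 = 0: discriminant = 8^2 - 4(1)(15) = 64 - 60 = 4.
sqrt(4) = 2, so x = (-8 ± 2)/2: x = -3 or x = -5.
Collecting all roots found:

x = -5, x = -3, x = -1


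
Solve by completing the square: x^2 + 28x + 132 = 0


Start: x^2 + 28x + 132 = 0
Move constant: x^2 + 28x = -132
Half of 28 is 14, squared is 196
Add 196 to both sides: x^2 + 28x + 196 = 64
(x + 14)^2 = 64
x + 14 = ±8
x = -14 + 8 = -6 or x = -14 - 8 = -22

x = -22, x = -6


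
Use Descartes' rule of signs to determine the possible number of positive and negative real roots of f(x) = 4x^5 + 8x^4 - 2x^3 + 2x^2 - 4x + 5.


Descartes' rule of signs:

For positive roots, count sign changes in f(x) = 4x^5 + 8x^4 - 2x^3 + 2x^2 - 4x + 5:
Signs of coefficients: +, +, -, +, -, +
Number of sign changes: 4
Possible positive real roots: 4, 2, 0

For negative roots, examine f(-x) = -4x^5 + 8x^4 + 2x^3 + 2x^2 + 4x + 5:
Signs of coefficients: -, +, +, +, +, +
Number of sign changes: 1
Possible negative real roots: 1

Positive roots: 4 or 2 or 0; Negative roots: 1


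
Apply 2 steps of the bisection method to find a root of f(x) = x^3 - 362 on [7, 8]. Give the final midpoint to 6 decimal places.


f(x) = x^3 - 362
f(7) = -19 < 0
f(8) = 150 > 0

Step 1: midpoint = (7.000000 + 8.000000)/2 = 7.500000
  f(7.500000) = 59.875000
  f(mid) > 0, so root is in [7.000000, 7.500000]

Step 2: midpoint = (7.000000 + 7.500000)/2 = 7.250000
  f(7.250000) = 19.078125
  f(mid) > 0, so root is in [7.000000, 7.250000]

midpoint = 7.250000


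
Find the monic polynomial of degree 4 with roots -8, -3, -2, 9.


A monic polynomial with roots -8, -3, -2, 9 is:
p(x) = (x + 8)(x + 3)(x + 2)(x - 9)
After multiplying by (x + 8): x + 8
After multiplying by (x + 3): x^2 + 11x + 24
After multiplying by (x + 2): x^3 + 13x^2 + 46x + 48
After multiplying by (x - 9): x^4 + 4x^3 - 71x^2 - 366x - 432

x^4 + 4x^3 - 71x^2 - 366x - 432


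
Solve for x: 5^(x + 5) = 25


Express both sides with the same base.
25 = 5^2
Since the bases match, equate exponents: x + 5 = 2
So x = 2 - (5) = -3

x = -3


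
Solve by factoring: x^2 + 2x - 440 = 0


We need two numbers that multiply to -440 and add to 2.
Those numbers are -20 and 22 (since (-20) * 22 = -440 and (-20) + 22 = 2).
So x^2 + 2x - 440 = (x - 20)(x + 22) = 0
Setting each factor to zero: x = 20 or x = -22

x = -22, x = 20


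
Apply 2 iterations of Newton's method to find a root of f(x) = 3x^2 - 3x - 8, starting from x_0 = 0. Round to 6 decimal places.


Newton's method: x_(n+1) = x_n - f(x_n)/f'(x_n)
f(x) = 3x^2 - 3x - 8
f'(x) = 6x - 3

Iteration 1:
  f(0.000000) = -8.000000
  f'(0.000000) = -3.000000
  x_1 = 0.000000 - (-8.000000)/(-3.000000) = -2.666667

Iteration 2:
  f(-2.666667) = 21.333333
  f'(-2.666667) = -19.000000
  x_2 = -2.666667 - (21.333333)/(-19.000000) = -1.543860

x_2 = -1.543860


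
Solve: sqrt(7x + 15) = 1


Square both sides: 7x + 15 = 1^2 = 1
7x = 1 - 15 = -14
x = -2
Check: sqrt(7*(-2) + 15) = sqrt(1) = 1 ✓

x = -2


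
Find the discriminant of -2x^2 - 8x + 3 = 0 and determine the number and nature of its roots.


For ax^2 + bx + c = 0, discriminant D = b^2 - 4ac
Here a = -2, b = -8, c = 3
D = (-8)^2 - 4(-2)(3) = 64 + 24 = 88

D = 88 > 0 but not a perfect square
The equation has 2 distinct real irrational roots.

Discriminant = 88, 2 distinct real irrational roots


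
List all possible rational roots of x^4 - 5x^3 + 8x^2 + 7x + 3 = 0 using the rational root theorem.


Rational root theorem: possible roots are ±p/q where:
  p divides the constant term (3): p ∈ {1, 3}
  q divides the leading coefficient (1): q ∈ {1}

All possible rational roots: -3, -1, 1, 3

-3, -1, 1, 3


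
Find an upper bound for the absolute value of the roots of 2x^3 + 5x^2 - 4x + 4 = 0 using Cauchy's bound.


Cauchy's bound: all roots r satisfy |r| <= 1 + max(|a_i/a_n|) for i = 0,...,n-1
where a_n is the leading coefficient.

Coefficients: [2, 5, -4, 4]
Leading coefficient a_n = 2
Ratios |a_i/a_n|: 5/2, 2, 2
Maximum ratio: 5/2
Cauchy's bound: |r| <= 1 + 5/2 = 7/2

Upper bound = 7/2


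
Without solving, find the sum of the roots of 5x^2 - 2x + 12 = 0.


By Vieta's formulas for ax^2 + bx + c = 0:
  Sum of roots = -b/a
  Product of roots = c/a

Here a = 5, b = -2, c = 12
Sum = -(-2)/5 = 2/5
Product = 12/5 = 12/5

Sum = 2/5


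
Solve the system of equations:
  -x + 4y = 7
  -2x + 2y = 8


Using Cramer's rule:
Determinant D = (-1)(2) - (-2)(4) = -2 + 8 = 6
Dx = (7)(2) - (8)(4) = 14 - 32 = -18
Dy = (-1)(8) - (-2)(7) = -8 + 14 = 6
x = Dx/D = -18/6 = -3
y = Dy/D = 6/6 = 1

x = -3, y = 1


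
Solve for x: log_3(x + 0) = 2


Convert to exponential form: x + 0 = 3^2 = 9
x = 9 - 0 = 9
Check: log_3(9 + 0) = log_3(9) = log_3(9) = 2 ✓

x = 9


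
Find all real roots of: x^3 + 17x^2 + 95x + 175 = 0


Let p(x) = x^3 + 17x^2 + 95x + 175. By the rational root theorem (leading coefficient 1), any rational root is an integer divisor of 175: try ±1, ±2, ... in turn.
Test x = 1: value = 288 ≠ 0.
Test x = -1: value = 96 ≠ 0.
Test x = 5: value = 1200 ≠ 0.
Test x = -5: value = 0 ✓, so (x + 5) is a factor.
Synthetic division by (x + 5): bring down 1; 1(-5) + 17 = 12; 12(-5) + 95 = 35; 35(-5) + 175 = 0 → quotient x^2 + 12x + 35, remainder 0.
Solve the quadratic x^2 + 12x + 35 = 0: discriminant = 12^2 - 4(1)(35) = 144 - 140 = 4.
sqrt(4) = 2, so x = (-12 ± 2)/2: x = -5 or x = -7.

x = -7, x = -5 (multiplicity 2)


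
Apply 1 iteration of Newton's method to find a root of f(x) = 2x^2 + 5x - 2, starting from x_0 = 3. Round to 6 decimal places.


Newton's method: x_(n+1) = x_n - f(x_n)/f'(x_n)
f(x) = 2x^2 + 5x - 2
f'(x) = 4x + 5

Iteration 1:
  f(3.000000) = 31.000000
  f'(3.000000) = 17.000000
  x_1 = 3.000000 - (31.000000)/(17.000000) = 1.176471

x_1 = 1.176471


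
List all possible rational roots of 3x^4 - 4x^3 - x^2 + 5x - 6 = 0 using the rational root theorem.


Rational root theorem: possible roots are ±p/q where:
  p divides the constant term (-6): p ∈ {1, 2, 3, 6}
  q divides the leading coefficient (3): q ∈ {1, 3}

All possible rational roots: -6, -3, -2, -1, -2/3, -1/3, 1/3, 2/3, 1, 2, 3, 6

-6, -3, -2, -1, -2/3, -1/3, 1/3, 2/3, 1, 2, 3, 6


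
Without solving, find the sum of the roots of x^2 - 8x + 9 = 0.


By Vieta's formulas for ax^2 + bx + c = 0:
  Sum of roots = -b/a
  Product of roots = c/a

Here a = 1, b = -8, c = 9
Sum = -(-8)/1 = 8
Product = 9/1 = 9

Sum = 8


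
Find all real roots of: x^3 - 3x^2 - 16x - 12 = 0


Let p(x) = x^3 - 3x^2 - 16x - 12. By the rational root theorem (leading coefficient 1), any rational root is an integer divisor of 12: try ±1, ±2, ... in turn.
Test x = 1: value = -30 ≠ 0.
Test x = -1: value = 0 ✓, so (x + 1) is a factor.
Synthetic division by (x + 1): bring down 1; 1(-1) - 3 = -4; (-4)(-1) - 16 = -12; (-12)(-1) - 12 = 0 → quotient x^2 - 4x - 12, remainder 0.
Solve the quadratic x^2 - 4x - 12 = 0: discriminant = (-4)^2 - 4(1)(-12) = 16 + 48 = 64.
sqrt(64) = 8, so x = (4 ± 8)/2: x = 6 or x = -2.

x = -2, x = -1, x = 6


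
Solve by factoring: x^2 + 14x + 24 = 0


We need two numbers that multiply to 24 and add to 14.
Those numbers are 12 and 2 (since 12 * 2 = 24 and 12 + 2 = 14).
So x^2 + 14x + 24 = (x + 12)(x + 2) = 0
Setting each factor to zero: x = -12 or x = -2

x = -12, x = -2


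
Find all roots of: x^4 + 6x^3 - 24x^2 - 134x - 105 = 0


Let p(x) = x^4 + 6x^3 - 24x^2 - 134x - 105. By the rational root theorem (leading coefficient 1), any rational root is an integer divisor of 105: try ±1, ±2, ... in turn.
Test x = 1: value = -256 ≠ 0.
Test x = -1: value = 0 ✓, so (x + 1) is a factor.
Synthetic division by (x + 1): bring down 1; 1(-1) + 6 = 5; 5(-1) - 24 = -29; (-29)(-1) - 134 = -105; (-105)(-1) - 105 = 0 → quotient x^3 + 5x^2 - 29x - 105, remainder 0.
Continue with the quotient x^3 + 5x^2 - 29x - 105 (candidates must divide 105; re-test x = -1 first in case it repeats).
Test x = -1: value = -72 ≠ 0.
Test x = 3: value = -120 ≠ 0.
Test x = -3: value = 0 ✓, so (x + 3) is a factor.
Synthetic division by (x + 3): bring down 1; 1(-3) + 5 = 2; 2(-3) - 29 = -35; (-35)(-3) - 105 = 0 → quotient x^2 + 2x - 35, remainder 0.
Solve the quadratic x^2 + 2x - 35 = 0: discriminant = 2^2 - 4(1)(-35) = 4 + 140 = 144.
sqrt(144) = 12, so x = (-2 ± 12)/2: x = 5 or x = -7.
Collecting all roots found:

x = -7, x = -3, x = -1, x = 5


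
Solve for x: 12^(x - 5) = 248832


Express both sides with the same base.
248832 = 12^5
Since the bases match, equate exponents: x - 5 = 5
So x = 5 - (-5) = 10

x = 10


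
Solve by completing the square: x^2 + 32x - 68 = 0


Start: x^2 + 32x - 68 = 0
Move constant: x^2 + 32x = 68
Half of 32 is 16, squared is 256
Add 256 to both sides: x^2 + 32x + 256 = 324
(x + 16)^2 = 324
x + 16 = ±18
x = -16 + 18 = 2 or x = -16 - 18 = -34

x = -34, x = 2


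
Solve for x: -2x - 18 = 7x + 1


Starting with: -2x - 18 = 7x + 1
Move all x terms to left: (-2 - 7)x = 1 + 18
Simplify: -9x = 19
Divide both sides by -9: x = -19/9

x = -19/9


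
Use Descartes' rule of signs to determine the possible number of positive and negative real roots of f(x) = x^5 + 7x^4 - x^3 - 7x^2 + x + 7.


Descartes' rule of signs:

For positive roots, count sign changes in f(x) = x^5 + 7x^4 - x^3 - 7x^2 + x + 7:
Signs of coefficients: +, +, -, -, +, +
Number of sign changes: 2
Possible positive real roots: 2, 0

For negative roots, examine f(-x) = -x^5 + 7x^4 + x^3 - 7x^2 - x + 7:
Signs of coefficients: -, +, +, -, -, +
Number of sign changes: 3
Possible negative real roots: 3, 1

Positive roots: 2 or 0; Negative roots: 3 or 1


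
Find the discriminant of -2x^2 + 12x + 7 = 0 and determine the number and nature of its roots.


For ax^2 + bx + c = 0, discriminant D = b^2 - 4ac
Here a = -2, b = 12, c = 7
D = (12)^2 - 4(-2)(7) = 144 + 56 = 200

D = 200 > 0 but not a perfect square
The equation has 2 distinct real irrational roots.

Discriminant = 200, 2 distinct real irrational roots


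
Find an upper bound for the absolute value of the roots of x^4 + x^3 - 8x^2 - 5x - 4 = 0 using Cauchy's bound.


Cauchy's bound: all roots r satisfy |r| <= 1 + max(|a_i/a_n|) for i = 0,...,n-1
where a_n is the leading coefficient.

Coefficients: [1, 1, -8, -5, -4]
Leading coefficient a_n = 1
Ratios |a_i/a_n|: 1, 8, 5, 4
Maximum ratio: 8
Cauchy's bound: |r| <= 1 + 8 = 9

Upper bound = 9


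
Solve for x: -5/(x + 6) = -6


Multiply both sides by (x + 6): -5 = -6(x + 6)
Distribute: -5 = -6x - 36
-6x = -5 + 36 = 31
x = -31/6

x = -31/6


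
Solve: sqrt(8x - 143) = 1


Square both sides: 8x - 143 = 1^2 = 1
8x = 1 + 143 = 144
x = 18
Check: sqrt(8*18 - 143) = sqrt(1) = 1 ✓

x = 18


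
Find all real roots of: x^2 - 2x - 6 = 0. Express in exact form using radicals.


Using the quadratic formula: x = (-b ± sqrt(b^2 - 4ac)) / (2a)
Here a = 1, b = -2, c = -6
Discriminant = b^2 - 4ac = (-2)^2 - 4(1)(-6) = 4 + 24 = 28
Since discriminant = 28 > 0, there are two real roots.
x = (2 ± 2*sqrt(7)) / 2
Simplifying: x = 1 ± sqrt(7)
Numerically: x ≈ 3.6458 or x ≈ -1.6458

x = 1 + sqrt(7) or x = 1 - sqrt(7)


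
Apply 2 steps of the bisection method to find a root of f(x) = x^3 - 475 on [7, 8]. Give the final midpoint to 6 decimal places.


f(x) = x^3 - 475
f(7) = -132 < 0
f(8) = 37 > 0

Step 1: midpoint = (7.000000 + 8.000000)/2 = 7.500000
  f(7.500000) = -53.125000
  f(mid) < 0, so root is in [7.500000, 8.000000]

Step 2: midpoint = (7.500000 + 8.000000)/2 = 7.750000
  f(7.750000) = -9.515625
  f(mid) < 0, so root is in [7.750000, 8.000000]

midpoint = 7.750000


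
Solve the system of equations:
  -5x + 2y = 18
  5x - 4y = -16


Using Cramer's rule:
Determinant D = (-5)(-4) - (5)(2) = 20 - 10 = 10
Dx = (18)(-4) - (-16)(2) = -72 + 32 = -40
Dy = (-5)(-16) - (5)(18) = 80 - 90 = -10
x = Dx/D = -40/10 = -4
y = Dy/D = -10/10 = -1

x = -4, y = -1


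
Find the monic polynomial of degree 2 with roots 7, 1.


A monic polynomial with roots 7, 1 is:
p(x) = (x - 7)(x - 1)
After multiplying by (x - 7): x - 7
After multiplying by (x - 1): x^2 - 8x + 7

x^2 - 8x + 7


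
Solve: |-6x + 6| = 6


An absolute value equation |expr| = 6 gives two cases:
Case 1: -6x + 6 = 6
  -6x = 0, so x = 0
Case 2: -6x + 6 = -6
  -6x = -12, so x = 2

x = 0, x = 2


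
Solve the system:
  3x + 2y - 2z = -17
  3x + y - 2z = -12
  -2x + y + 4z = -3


Using Cramer's rule. Expand each determinant along the first row.
D  = 3*[1*4 - (-2)*1] - 2*[3*4 - (-2)*(-2)] + (-2)*[3*1 - 1*(-2)]
  = 3*(6) - 2*(8) + (-2)*(5) = -8
Dx = (-17)*[1*4 - (-2)*1] - 2*[(-12)*4 - (-2)*(-3)] + (-2)*[(-12)*1 - 1*(-3)]
  = (-17)*(6) - 2*(-54) + (-2)*(-9) = 24
Dy = 3*[(-12)*4 - (-2)*(-3)] - (-17)*[3*4 - (-2)*(-2)] + (-2)*[3*(-3) - (-12)*(-2)]
  = 3*(-54) - (-17)*(8) + (-2)*(-33) = 40
Dz = 3*[1*(-3) - (-12)*1] - 2*[3*(-3) - (-12)*(-2)] + (-17)*[3*1 - 1*(-2)]
  = 3*(9) - 2*(-33) + (-17)*(5) = 8
x = Dx/D = 24/-8 = -3, y = Dy/D = 40/-8 = -5, z = Dz/D = 8/-8 = -1
Check eq1: (3)(-3) + (2)(-5) + (-2)(-1) = -17 = -17 ✓
Check eq2: (3)(-3) + (1)(-5) + (-2)(-1) = -12 = -12 ✓
Check eq3: (-2)(-3) + (1)(-5) + (4)(-1) = -3 = -3 ✓

x = -3, y = -5, z = -1


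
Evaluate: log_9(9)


We need the exponent such that 9^? = 9
9^1 = 9
Therefore log_9(9) = 1

1


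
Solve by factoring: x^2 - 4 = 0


We need two numbers that multiply to -4 and add to 0.
Those numbers are -2 and 2 (since (-2) * 2 = -4 and (-2) + 2 = 0).
So x^2 - 4 = (x - 2)(x + 2) = 0
Setting each factor to zero: x = 2 or x = -2

x = -2, x = 2


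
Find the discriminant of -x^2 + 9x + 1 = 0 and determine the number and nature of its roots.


For ax^2 + bx + c = 0, discriminant D = b^2 - 4ac
Here a = -1, b = 9, c = 1
D = (9)^2 - 4(-1)(1) = 81 + 4 = 85

D = 85 > 0 but not a perfect square
The equation has 2 distinct real irrational roots.

Discriminant = 85, 2 distinct real irrational roots


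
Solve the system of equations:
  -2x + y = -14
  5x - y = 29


Using Cramer's rule:
Determinant D = (-2)(-1) - (5)(1) = 2 - 5 = -3
Dx = (-14)(-1) - (29)(1) = 14 - 29 = -15
Dy = (-2)(29) - (5)(-14) = -58 + 70 = 12
x = Dx/D = -15/-3 = 5
y = Dy/D = 12/-3 = -4

x = 5, y = -4


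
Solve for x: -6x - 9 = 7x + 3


Starting with: -6x - 9 = 7x + 3
Move all x terms to left: (-6 - 7)x = 3 + 9
Simplify: -13x = 12
Divide both sides by -13: x = -12/13

x = -12/13


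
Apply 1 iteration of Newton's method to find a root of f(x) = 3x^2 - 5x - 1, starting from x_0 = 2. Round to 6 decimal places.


Newton's method: x_(n+1) = x_n - f(x_n)/f'(x_n)
f(x) = 3x^2 - 5x - 1
f'(x) = 6x - 5

Iteration 1:
  f(2.000000) = 1.000000
  f'(2.000000) = 7.000000
  x_1 = 2.000000 - (1.000000)/(7.000000) = 1.857143

x_1 = 1.857143


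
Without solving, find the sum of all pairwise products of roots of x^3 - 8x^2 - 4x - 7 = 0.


By Vieta's formulas for x^3 + bx^2 + cx + d = 0:
  r1 + r2 + r3 = -b/a = 8
  r1*r2 + r1*r3 + r2*r3 = c/a = -4
  r1*r2*r3 = -d/a = 7


Sum of pairwise products = -4


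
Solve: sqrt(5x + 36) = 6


Square both sides: 5x + 36 = 6^2 = 36
5x = 36 - 36 = 0
x = 0
Check: sqrt(5*0 + 36) = sqrt(36) = 6 ✓

x = 0


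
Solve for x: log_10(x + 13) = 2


Convert to exponential form: x + 13 = 10^2 = 100
x = 100 - 13 = 87
Check: log_10(87 + 13) = log_10(100) = log_10(100) = 2 ✓

x = 87


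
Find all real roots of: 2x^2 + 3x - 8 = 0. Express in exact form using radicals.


Using the quadratic formula: x = (-b ± sqrt(b^2 - 4ac)) / (2a)
Here a = 2, b = 3, c = -8
Discriminant = b^2 - 4ac = 3^2 - 4(2)(-8) = 9 + 64 = 73
Since discriminant = 73 > 0, there are two real roots.
x = (-3 ± sqrt(73)) / 4
Numerically: x ≈ 1.3860 or x ≈ -2.8860

x = (-3 + sqrt(73)) / 4 or x = (-3 - sqrt(73)) / 4


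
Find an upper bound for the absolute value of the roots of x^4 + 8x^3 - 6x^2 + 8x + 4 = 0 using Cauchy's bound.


Cauchy's bound: all roots r satisfy |r| <= 1 + max(|a_i/a_n|) for i = 0,...,n-1
where a_n is the leading coefficient.

Coefficients: [1, 8, -6, 8, 4]
Leading coefficient a_n = 1
Ratios |a_i/a_n|: 8, 6, 8, 4
Maximum ratio: 8
Cauchy's bound: |r| <= 1 + 8 = 9

Upper bound = 9


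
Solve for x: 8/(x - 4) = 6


Multiply both sides by (x - 4): 8 = 6(x - 4)
Distribute: 8 = 6x - 24
6x = 8 + 24 = 32
x = 16/3

x = 16/3


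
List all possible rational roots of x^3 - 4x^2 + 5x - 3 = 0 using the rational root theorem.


Rational root theorem: possible roots are ±p/q where:
  p divides the constant term (-3): p ∈ {1, 3}
  q divides the leading coefficient (1): q ∈ {1}

All possible rational roots: -3, -1, 1, 3

-3, -1, 1, 3


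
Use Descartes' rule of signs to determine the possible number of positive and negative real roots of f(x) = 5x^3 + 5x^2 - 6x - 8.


Descartes' rule of signs:

For positive roots, count sign changes in f(x) = 5x^3 + 5x^2 - 6x - 8:
Signs of coefficients: +, +, -, -
Number of sign changes: 1
Possible positive real roots: 1

For negative roots, examine f(-x) = -5x^3 + 5x^2 + 6x - 8:
Signs of coefficients: -, +, +, -
Number of sign changes: 2
Possible negative real roots: 2, 0

Positive roots: 1; Negative roots: 2 or 0


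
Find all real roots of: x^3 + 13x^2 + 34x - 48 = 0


Let p(x) = x^3 + 13x^2 + 34x - 48. By the rational root theorem (leading coefficient 1), any rational root is an integer divisor of 48: try ±1, ±2, ... in turn.
Test x = 1: value = 0 ✓, so (x - 1) is a factor.
Synthetic division by (x - 1): bring down 1; 1(1) + 13 = 14; 14(1) + 34 = 48; 48(1) - 48 = 0 → quotient x^2 + 14x + 48, remainder 0.
Solve the quadratic x^2 + 14x + 48 = 0: discriminant = 14^2 - 4(1)(48) = 196 - 192 = 4.
sqrt(4) = 2, so x = (-14 ± 2)/2: x = -6 or x = -8.

x = -8, x = -6, x = 1


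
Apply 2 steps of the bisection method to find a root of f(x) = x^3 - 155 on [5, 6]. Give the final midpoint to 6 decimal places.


f(x) = x^3 - 155
f(5) = -30 < 0
f(6) = 61 > 0

Step 1: midpoint = (5.000000 + 6.000000)/2 = 5.500000
  f(5.500000) = 11.375000
  f(mid) > 0, so root is in [5.000000, 5.500000]

Step 2: midpoint = (5.000000 + 5.500000)/2 = 5.250000
  f(5.250000) = -10.296875
  f(mid) < 0, so root is in [5.250000, 5.500000]

midpoint = 5.250000


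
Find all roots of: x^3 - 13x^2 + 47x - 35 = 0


Let p(x) = x^3 - 13x^2 + 47x - 35. By the rational root theorem (leading coefficient 1), any rational root is an integer divisor of 35: try ±1, ±2, ... in turn.
Test x = 1: value = 0 ✓, so (x - 1) is a factor.
Synthetic division by (x - 1): bring down 1; 1(1) - 13 = -12; (-12)(1) + 47 = 35; 35(1) - 35 = 0 → quotient x^2 - 12x + 35, remainder 0.
Solve the quadratic x^2 - 12x + 35 = 0: discriminant = (-12)^2 - 4(1)(35) = 144 - 140 = 4.
sqrt(4) = 2, so x = (12 ± 2)/2: x = 7 or x = 5.
Collecting all roots found:

x = 1, x = 5, x = 7


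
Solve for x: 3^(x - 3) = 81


Express both sides with the same base.
81 = 3^4
Since the bases match, equate exponents: x - 3 = 4
So x = 4 - (-3) = 7

x = 7


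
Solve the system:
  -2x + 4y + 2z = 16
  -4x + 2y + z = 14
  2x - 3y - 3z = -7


Using Cramer's rule. Expand each determinant along the first row.
D  = (-2)*[2*(-3) - 1*(-3)] - 4*[(-4)*(-3) - 1*2] + 2*[(-4)*(-3) - 2*2]
  = (-2)*(-3) - 4*(10) + 2*(8) = -18
Dx = 16*[2*(-3) - 1*(-3)] - 4*[14*(-3) - 1*(-7)] + 2*[14*(-3) - 2*(-7)]
  = 16*(-3) - 4*(-35) + 2*(-28) = 36
Dy = (-2)*[14*(-3) - 1*(-7)] - 16*[(-4)*(-3) - 1*2] + 2*[(-4)*(-7) - 14*2]
  = (-2)*(-35) - 16*(10) + 2*(0) = -90
Dz = (-2)*[2*(-7) - 14*(-3)] - 4*[(-4)*(-7) - 14*2] + 16*[(-4)*(-3) - 2*2]
  = (-2)*(28) - 4*(0) + 16*(8) = 72
x = Dx/D = 36/-18 = -2, y = Dy/D = -90/-18 = 5, z = Dz/D = 72/-18 = -4
Check eq1: (-2)(-2) + (4)(5) + (2)(-4) = 16 = 16 ✓
Check eq2: (-4)(-2) + (2)(5) + (1)(-4) = 14 = 14 ✓
Check eq3: (2)(-2) + (-3)(5) + (-3)(-4) = -7 = -7 ✓

x = -2, y = 5, z = -4


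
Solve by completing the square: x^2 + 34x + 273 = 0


Start: x^2 + 34x + 273 = 0
Move constant: x^2 + 34x = -273
Half of 34 is 17, squared is 289
Add 289 to both sides: x^2 + 34x + 289 = 16
(x + 17)^2 = 16
x + 17 = ±4
x = -17 + 4 = -13 or x = -17 - 4 = -21

x = -21, x = -13


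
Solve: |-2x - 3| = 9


An absolute value equation |expr| = 9 gives two cases:
Case 1: -2x - 3 = 9
  -2x = 12, so x = -6
Case 2: -2x - 3 = -9
  -2x = -6, so x = 3

x = -6, x = 3


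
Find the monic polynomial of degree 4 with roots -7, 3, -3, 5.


A monic polynomial with roots -7, 3, -3, 5 is:
p(x) = (x + 7)(x - 3)(x + 3)(x - 5)
After multiplying by (x + 7): x + 7
After multiplying by (x - 3): x^2 + 4x - 21
After multiplying by (x + 3): x^3 + 7x^2 - 9x - 63
After multiplying by (x - 5): x^4 + 2x^3 - 44x^2 - 18x + 315

x^4 + 2x^3 - 44x^2 - 18x + 315


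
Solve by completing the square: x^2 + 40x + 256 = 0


Start: x^2 + 40x + 256 = 0
Move constant: x^2 + 40x = -256
Half of 40 is 20, squared is 400
Add 400 to both sides: x^2 + 40x + 400 = 144
(x + 20)^2 = 144
x + 20 = ±12
x = -20 + 12 = -8 or x = -20 - 12 = -32

x = -32, x = -8


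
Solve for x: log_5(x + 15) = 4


Convert to exponential form: x + 15 = 5^4 = 625
x = 625 - 15 = 610
Check: log_5(610 + 15) = log_5(625) = log_5(625) = 4 ✓

x = 610


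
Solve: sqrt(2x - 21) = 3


Square both sides: 2x - 21 = 3^2 = 9
2x = 9 + 21 = 30
x = 15
Check: sqrt(2*15 - 21) = sqrt(9) = 3 ✓

x = 15


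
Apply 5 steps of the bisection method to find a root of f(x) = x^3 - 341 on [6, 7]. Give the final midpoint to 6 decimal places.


f(x) = x^3 - 341
f(6) = -125 < 0
f(7) = 2 > 0

Step 1: midpoint = (6.000000 + 7.000000)/2 = 6.500000
  f(6.500000) = -66.375000
  f(mid) < 0, so root is in [6.500000, 7.000000]

Step 2: midpoint = (6.500000 + 7.000000)/2 = 6.750000
  f(6.750000) = -33.453125
  f(mid) < 0, so root is in [6.750000, 7.000000]

Step 3: midpoint = (6.750000 + 7.000000)/2 = 6.875000
  f(6.875000) = -16.048828
  f(mid) < 0, so root is in [6.875000, 7.000000]

Step 4: midpoint = (6.875000 + 7.000000)/2 = 6.937500
  f(6.937500) = -7.105713
  f(mid) < 0, so root is in [6.937500, 7.000000]

Step 5: midpoint = (6.937500 + 7.000000)/2 = 6.968750
  f(6.968750) = -2.573273
  f(mid) < 0, so root is in [6.968750, 7.000000]

midpoint = 6.968750


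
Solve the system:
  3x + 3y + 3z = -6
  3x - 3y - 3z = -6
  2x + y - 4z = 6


Using Cramer's rule. Expand each determinant along the first row.
D  = 3*[(-3)*(-4) - (-3)*1] - 3*[3*(-4) - (-3)*2] + 3*[3*1 - (-3)*2]
  = 3*(15) - 3*(-6) + 3*(9) = 90
Dx = (-6)*[(-3)*(-4) - (-3)*1] - 3*[(-6)*(-4) - (-3)*6] + 3*[(-6)*1 - (-3)*6]
  = (-6)*(15) - 3*(42) + 3*(12) = -180
Dy = 3*[(-6)*(-4) - (-3)*6] - (-6)*[3*(-4) - (-3)*2] + 3*[3*6 - (-6)*2]
  = 3*(42) - (-6)*(-6) + 3*(30) = 180
Dz = 3*[(-3)*6 - (-6)*1] - 3*[3*6 - (-6)*2] + (-6)*[3*1 - (-3)*2]
  = 3*(-12) - 3*(30) + (-6)*(9) = -180
x = Dx/D = -180/90 = -2, y = Dy/D = 180/90 = 2, z = Dz/D = -180/90 = -2
Check eq1: (3)(-2) + (3)(2) + (3)(-2) = -6 = -6 ✓
Check eq2: (3)(-2) + (-3)(2) + (-3)(-2) = -6 = -6 ✓
Check eq3: (2)(-2) + (1)(2) + (-4)(-2) = 6 = 6 ✓

x = -2, y = 2, z = -2


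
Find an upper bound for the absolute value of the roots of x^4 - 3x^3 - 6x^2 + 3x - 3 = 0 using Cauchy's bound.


Cauchy's bound: all roots r satisfy |r| <= 1 + max(|a_i/a_n|) for i = 0,...,n-1
where a_n is the leading coefficient.

Coefficients: [1, -3, -6, 3, -3]
Leading coefficient a_n = 1
Ratios |a_i/a_n|: 3, 6, 3, 3
Maximum ratio: 6
Cauchy's bound: |r| <= 1 + 6 = 7

Upper bound = 7


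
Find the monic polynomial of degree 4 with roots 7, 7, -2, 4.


A monic polynomial with roots 7, 7, -2, 4 is:
p(x) = (x - 7)(x - 7)(x + 2)(x - 4)
After multiplying by (x - 7): x - 7
After multiplying by (x - 7): x^2 - 14x + 49
After multiplying by (x + 2): x^3 - 12x^2 + 21x + 98
After multiplying by (x - 4): x^4 - 16x^3 + 69x^2 + 14x - 392

x^4 - 16x^3 + 69x^2 + 14x - 392


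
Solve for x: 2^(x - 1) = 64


Express both sides with the same base.
64 = 2^6
Since the bases match, equate exponents: x - 1 = 6
So x = 6 - (-1) = 7

x = 7


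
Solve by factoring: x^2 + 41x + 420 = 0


We need two numbers that multiply to 420 and add to 41.
Those numbers are 21 and 20 (since 21 * 20 = 420 and 21 + 20 = 41).
So x^2 + 41x + 420 = (x + 21)(x + 20) = 0
Setting each factor to zero: x = -21 or x = -20

x = -21, x = -20


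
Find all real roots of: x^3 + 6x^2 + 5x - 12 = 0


Let p(x) = x^3 + 6x^2 + 5x - 12. By the rational root theorem (leading coefficient 1), any rational root is an integer divisor of 12: try ±1, ±2, ... in turn.
Test x = 1: value = 0 ✓, so (x - 1) is a factor.
Synthetic division by (x - 1): bring down 1; 1(1) + 6 = 7; 7(1) + 5 = 12; 12(1) - 12 = 0 → quotient x^2 + 7x + 12, remainder 0.
Solve the quadratic x^2 + 7x + 12 = 0: discriminant = 7^2 - 4(1)(12) = 49 - 48 = 1.
sqrt(1) = 1, so x = (-7 ± 1)/2: x = -3 or x = -4.

x = -4, x = -3, x = 1


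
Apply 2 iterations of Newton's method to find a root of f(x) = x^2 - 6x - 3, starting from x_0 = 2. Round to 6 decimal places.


Newton's method: x_(n+1) = x_n - f(x_n)/f'(x_n)
f(x) = x^2 - 6x - 3
f'(x) = 2x - 6

Iteration 1:
  f(2.000000) = -11.000000
  f'(2.000000) = -2.000000
  x_1 = 2.000000 - (-11.000000)/(-2.000000) = -3.500000

Iteration 2:
  f(-3.500000) = 30.250000
  f'(-3.500000) = -13.000000
  x_2 = -3.500000 - (30.250000)/(-13.000000) = -1.173077

x_2 = -1.173077


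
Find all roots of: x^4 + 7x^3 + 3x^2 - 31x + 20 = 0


Let p(x) = x^4 + 7x^3 + 3x^2 - 31x + 20. By the rational root theorem (leading coefficient 1), any rational root is an integer divisor of 20: try ±1, ±2, ... in turn.
Test x = 1: value = 0 ✓, so (x - 1) is a factor.
Synthetic division by (x - 1): bring down 1; 1(1) + 7 = 8; 8(1) + 3 = 11; 11(1) - 31 = -20; (-20)(1) + 20 = 0 → quotient x^3 + 8x^2 + 11x - 20, remainder 0.
Continue with the quotient x^3 + 8x^2 + 11x - 20 (candidates must divide 20; re-test x = 1 first in case it repeats).
Test x = 1: value = 0 ✓, so (x - 1) is a factor.
Synthetic division by (x - 1): bring down 1; 1(1) + 8 = 9; 9(1) + 11 = 20; 20(1) - 20 = 0 → quotient x^2 + 9x + 20, remainder 0.
Solve the quadratic x^2 + 9x + 20 = 0: discriminant = 9^2 - 4(1)(20) = 81 - 80 = 1.
sqrt(1) = 1, so x = (-9 ± 1)/2: x = -4 or x = -5.
Collecting all roots found:

x = -5, x = -4, x = 1 (multiplicity 2)


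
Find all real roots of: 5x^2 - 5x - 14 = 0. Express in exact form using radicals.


Using the quadratic formula: x = (-b ± sqrt(b^2 - 4ac)) / (2a)
Here a = 5, b = -5, c = -14
Discriminant = b^2 - 4ac = (-5)^2 - 4(5)(-14) = 25 + 280 = 305
Since discriminant = 305 > 0, there are two real roots.
x = (5 ± sqrt(305)) / 10
Numerically: x ≈ 2.2464 or x ≈ -1.2464

x = (5 + sqrt(305)) / 10 or x = (5 - sqrt(305)) / 10


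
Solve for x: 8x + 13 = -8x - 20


Starting with: 8x + 13 = -8x - 20
Move all x terms to left: (8 + 8)x = -20 - 13
Simplify: 16x = -33
Divide both sides by 16: x = -33/16

x = -33/16


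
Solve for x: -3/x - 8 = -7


Subtract -8 from both sides: -3/x = 1
Multiply both sides by x: -3 = 1 * x
Divide by 1: x = -3

x = -3


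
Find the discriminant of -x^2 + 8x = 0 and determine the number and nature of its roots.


For ax^2 + bx + c = 0, discriminant D = b^2 - 4ac
Here a = -1, b = 8, c = 0
D = (8)^2 - 4(-1)(0) = 64 - 0 = 64

D = 64 > 0 and is a perfect square (sqrt = 8)
The equation has 2 distinct real rational roots.

Discriminant = 64, 2 distinct real rational roots


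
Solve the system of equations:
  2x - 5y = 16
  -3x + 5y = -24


Using Cramer's rule:
Determinant D = (2)(5) - (-3)(-5) = 10 - 15 = -5
Dx = (16)(5) - (-24)(-5) = 80 - 120 = -40
Dy = (2)(-24) - (-3)(16) = -48 + 48 = 0
x = Dx/D = -40/-5 = 8
y = Dy/D = 0/-5 = 0

x = 8, y = 0


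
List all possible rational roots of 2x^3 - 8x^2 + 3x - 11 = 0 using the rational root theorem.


Rational root theorem: possible roots are ±p/q where:
  p divides the constant term (-11): p ∈ {1, 11}
  q divides the leading coefficient (2): q ∈ {1, 2}

All possible rational roots: -11, -11/2, -1, -1/2, 1/2, 1, 11/2, 11

-11, -11/2, -1, -1/2, 1/2, 1, 11/2, 11


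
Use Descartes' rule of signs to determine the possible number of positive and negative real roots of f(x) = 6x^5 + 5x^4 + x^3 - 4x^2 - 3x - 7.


Descartes' rule of signs:

For positive roots, count sign changes in f(x) = 6x^5 + 5x^4 + x^3 - 4x^2 - 3x - 7:
Signs of coefficients: +, +, +, -, -, -
Number of sign changes: 1
Possible positive real roots: 1

For negative roots, examine f(-x) = -6x^5 + 5x^4 - x^3 - 4x^2 + 3x - 7:
Signs of coefficients: -, +, -, -, +, -
Number of sign changes: 4
Possible negative real roots: 4, 2, 0

Positive roots: 1; Negative roots: 4 or 2 or 0


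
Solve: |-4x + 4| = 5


An absolute value equation |expr| = 5 gives two cases:
Case 1: -4x + 4 = 5
  -4x = 1, so x = -1/4
Case 2: -4x + 4 = -5
  -4x = -9, so x = 9/4

x = -1/4, x = 9/4


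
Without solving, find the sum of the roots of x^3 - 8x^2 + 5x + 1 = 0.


By Vieta's formulas for x^3 + bx^2 + cx + d = 0:
  r1 + r2 + r3 = -b/a = 8
  r1*r2 + r1*r3 + r2*r3 = c/a = 5
  r1*r2*r3 = -d/a = -1


Sum = 8


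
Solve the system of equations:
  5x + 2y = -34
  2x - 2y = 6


Using Cramer's rule:
Determinant D = (5)(-2) - (2)(2) = -10 - 4 = -14
Dx = (-34)(-2) - (6)(2) = 68 - 12 = 56
Dy = (5)(6) - (2)(-34) = 30 + 68 = 98
x = Dx/D = 56/-14 = -4
y = Dy/D = 98/-14 = -7

x = -4, y = -7


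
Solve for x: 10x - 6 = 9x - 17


Starting with: 10x - 6 = 9x - 17
Move all x terms to left: (10 - 9)x = -17 + 6
Simplify: x = -11
Divide both sides by 1: x = -11

x = -11


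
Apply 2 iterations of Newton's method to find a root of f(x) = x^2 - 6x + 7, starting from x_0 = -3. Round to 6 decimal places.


Newton's method: x_(n+1) = x_n - f(x_n)/f'(x_n)
f(x) = x^2 - 6x + 7
f'(x) = 2x - 6

Iteration 1:
  f(-3.000000) = 34.000000
  f'(-3.000000) = -12.000000
  x_1 = -3.000000 - (34.000000)/(-12.000000) = -0.166667

Iteration 2:
  f(-0.166667) = 8.027778
  f'(-0.166667) = -6.333333
  x_2 = -0.166667 - (8.027778)/(-6.333333) = 1.100877

x_2 = 1.100877


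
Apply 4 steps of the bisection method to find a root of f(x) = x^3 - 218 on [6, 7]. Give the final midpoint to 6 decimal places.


f(x) = x^3 - 218
f(6) = -2 < 0
f(7) = 125 > 0

Step 1: midpoint = (6.000000 + 7.000000)/2 = 6.500000
  f(6.500000) = 56.625000
  f(mid) > 0, so root is in [6.000000, 6.500000]

Step 2: midpoint = (6.000000 + 6.500000)/2 = 6.250000
  f(6.250000) = 26.140625
  f(mid) > 0, so root is in [6.000000, 6.250000]

Step 3: midpoint = (6.000000 + 6.250000)/2 = 6.125000
  f(6.125000) = 11.783203
  f(mid) > 0, so root is in [6.000000, 6.125000]

Step 4: midpoint = (6.000000 + 6.125000)/2 = 6.062500
  f(6.062500) = 4.820557
  f(mid) > 0, so root is in [6.000000, 6.062500]

midpoint = 6.062500


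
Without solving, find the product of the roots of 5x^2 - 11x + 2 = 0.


By Vieta's formulas for ax^2 + bx + c = 0:
  Sum of roots = -b/a
  Product of roots = c/a

Here a = 5, b = -11, c = 2
Sum = -(-11)/5 = 11/5
Product = 2/5 = 2/5

Product = 2/5


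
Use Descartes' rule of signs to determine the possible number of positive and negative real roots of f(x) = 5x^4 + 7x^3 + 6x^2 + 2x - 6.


Descartes' rule of signs:

For positive roots, count sign changes in f(x) = 5x^4 + 7x^3 + 6x^2 + 2x - 6:
Signs of coefficients: +, +, +, +, -
Number of sign changes: 1
Possible positive real roots: 1

For negative roots, examine f(-x) = 5x^4 - 7x^3 + 6x^2 - 2x - 6:
Signs of coefficients: +, -, +, -, -
Number of sign changes: 3
Possible negative real roots: 3, 1

Positive roots: 1; Negative roots: 3 or 1


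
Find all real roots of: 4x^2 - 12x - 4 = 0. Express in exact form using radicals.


Using the quadratic formula: x = (-b ± sqrt(b^2 - 4ac)) / (2a)
Here a = 4, b = -12, c = -4
Discriminant = b^2 - 4ac = (-12)^2 - 4(4)(-4) = 144 + 64 = 208
Since discriminant = 208 > 0, there are two real roots.
x = (12 ± 4*sqrt(13)) / 8
Simplifying: x = (3 ± sqrt(13)) / 2
Numerically: x ≈ 3.3028 or x ≈ -0.3028

x = (3 + sqrt(13)) / 2 or x = (3 - sqrt(13)) / 2


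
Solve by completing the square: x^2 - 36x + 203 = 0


Start: x^2 - 36x + 203 = 0
Move constant: x^2 - 36x = -203
Half of -36 is -18, squared is 324
Add 324 to both sides: x^2 - 36x + 324 = 121
(x - 18)^2 = 121
x - 18 = ±11
x = 18 + 11 = 29 or x = 18 - 11 = 7

x = 7, x = 29


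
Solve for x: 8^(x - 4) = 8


Express both sides with the same base.
8 = 8^1
Since the bases match, equate exponents: x - 4 = 1
So x = 1 - (-4) = 5

x = 5


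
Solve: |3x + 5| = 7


An absolute value equation |expr| = 7 gives two cases:
Case 1: 3x + 5 = 7
  3x = 2, so x = 2/3
Case 2: 3x + 5 = -7
  3x = -12, so x = -4

x = -4, x = 2/3


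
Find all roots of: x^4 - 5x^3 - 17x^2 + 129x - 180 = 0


Let p(x) = x^4 - 5x^3 - 17x^2 + 129x - 180. By the rational root theorem (leading coefficient 1), any rational root is an integer divisor of 180: try ±1, ±2, ... in turn.
Test x = 1: value = -72 ≠ 0.
Test x = -1: value = -320 ≠ 0.
Test x = 2: value = -14 ≠ 0.
Test x = -2: value = -450 ≠ 0.
Test x = 3: value = 0 ✓, so (x - 3) is a factor.
Synthetic division by (x - 3): bring down 1; 1(3) - 5 = -2; (-2)(3) - 17 = -23; (-23)(3) + 129 = 60; 60(3) - 180 = 0 → quotient x^3 - 2x^2 - 23x + 60, remainder 0.
Continue with the quotient x^3 - 2x^2 - 23x + 60 (candidates must divide 60; re-test x = 3 first in case it repeats).
Test x = 3: value = 0 ✓, so (x - 3) is a factor.
Synthetic division by (x - 3): bring down 1; 1(3) - 2 = 1; 1(3) - 23 = -20; (-20)(3) + 60 = 0 → quotient x^2 + x - 20, remainder 0.
Solve the quadratic x^2 + x - 20 = 0: discriminant = 1^2 - 4(1)(-20) = 1 + 80 = 81.
sqrt(81) = 9, so x = (-1 ± 9)/2: x = 4 or x = -5.
Collecting all roots found:

x = -5, x = 3 (multiplicity 2), x = 4
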